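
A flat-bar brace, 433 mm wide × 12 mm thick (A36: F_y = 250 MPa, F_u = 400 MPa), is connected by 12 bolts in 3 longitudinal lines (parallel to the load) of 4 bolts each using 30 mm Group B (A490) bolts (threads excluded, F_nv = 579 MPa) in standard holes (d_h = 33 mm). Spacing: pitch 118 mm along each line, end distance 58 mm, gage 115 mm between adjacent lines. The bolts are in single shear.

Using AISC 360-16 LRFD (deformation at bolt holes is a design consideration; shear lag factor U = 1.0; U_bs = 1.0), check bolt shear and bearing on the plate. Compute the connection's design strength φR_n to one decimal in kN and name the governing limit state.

2870.6 kN (bearing governs)

Bolt shear: A_b = π(30)²/4 = 706.86 mm². φR_n = 0.75 × 579 × 706.86 × 12 × 1 = 3683.4 kN.
Bearing (12 mm plate, F_u = 400 MPa): end bolts L_c = 58 − 33/2 = 41.5, R_n = min(1.2×41.5×12×400, 2.4×30×12×400) = 239.04 kN/bolt; interior L_c = 118 − 33 = 85, R_n = 345.6 kN/bolt. φR_n = 0.75 × (3×239.04 + 9×345.6) = 2870.6 kN.
Governing: min(3683.4, 2870.6) = 2870.6 kN → bearing.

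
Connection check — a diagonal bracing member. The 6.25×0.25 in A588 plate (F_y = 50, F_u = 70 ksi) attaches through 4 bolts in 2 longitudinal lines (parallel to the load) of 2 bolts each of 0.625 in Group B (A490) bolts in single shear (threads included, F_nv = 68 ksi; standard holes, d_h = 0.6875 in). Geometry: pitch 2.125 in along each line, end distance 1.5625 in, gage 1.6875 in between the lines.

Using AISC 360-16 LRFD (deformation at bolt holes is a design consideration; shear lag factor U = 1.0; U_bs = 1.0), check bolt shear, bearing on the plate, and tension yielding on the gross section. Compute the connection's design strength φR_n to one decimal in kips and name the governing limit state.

62.6 kips (bolt shear governs)

Bolt shear: A_b = π(0.625)²/4 = 0.3068 in². φR_n = 0.75 × 68 × 0.3068 × 4 × 1 = 62.6 kips.
Bearing (0.25 in plate, F_u = 70 ksi): end bolts L_c = 1.5625 − 0.6875/2 = 1.21875, R_n = min(1.2×1.21875×0.25×70, 2.4×0.625×0.25×70) = 25.594 kips/bolt; interior L_c = 2.125 − 0.6875 = 1.4375, R_n = 26.25 kips/bolt. φR_n = 0.75 × (2×25.594 + 2×26.25) = 77.8 kips.
Tension yield (gross): A_g = 6.25×0.25 = 1.5625 in². φR_n = 0.90 × 50 × 1.5625 = 70.3 kips.
Governing: min(62.6, 77.8, 70.3) = 62.6 kips → bolt shear.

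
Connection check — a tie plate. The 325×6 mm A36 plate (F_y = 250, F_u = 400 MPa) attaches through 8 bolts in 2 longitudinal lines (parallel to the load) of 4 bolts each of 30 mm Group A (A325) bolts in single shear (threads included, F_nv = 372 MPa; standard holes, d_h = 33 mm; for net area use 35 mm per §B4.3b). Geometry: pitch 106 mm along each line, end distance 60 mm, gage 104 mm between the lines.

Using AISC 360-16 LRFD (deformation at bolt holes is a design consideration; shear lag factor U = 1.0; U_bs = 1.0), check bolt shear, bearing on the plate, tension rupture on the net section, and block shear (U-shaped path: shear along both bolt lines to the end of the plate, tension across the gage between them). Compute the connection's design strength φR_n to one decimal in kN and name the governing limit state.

Bolt shear: A_b = π(30)²/4 = 706.86 mm². φR_n = 0.75 × 372 × 706.86 × 8 × 1 = 1577.7 kN.
Bearing (6 mm plate, F_u = 400 MPa): end bolts L_c = 60 − 33/2 = 43.5, R_n = min(1.2×43.5×6×400, 2.4×30×6×400) = 125.28 kN/bolt; interior L_c = 106 − 33 = 73, R_n = 172.8 kN/bolt. φR_n = 0.75 × (2×125.28 + 6×172.8) = 965.5 kN.
Tension rupture (net): A_n = (325 − 2×35)×6 = 1530 mm² (U = 1.0, A_e = A_n). φR_n = 0.75 × 400 × 1530 = 459.0 kN.
Block shear: shear path 2×[60+3×106] = 2×378 mm, A_gv = 4536, A_nv = 2×(378 − 3.5×35)×6 = 3066 mm²; tension across gage: (104 − 1×35)×6 = 414 mm². R_n = min(0.6×400×3066, 0.6×250×4536) + 1.0×400×414 = min(735.84, 680.4) + 165.6 = 846 kN. φR_n = 0.75 × 846 = 634.5 kN.
Governing: min(1577.7, 965.5, 459.0, 634.5) = 459.0 kN → net-section rupture.

459.0 kN (net-section rupture governs)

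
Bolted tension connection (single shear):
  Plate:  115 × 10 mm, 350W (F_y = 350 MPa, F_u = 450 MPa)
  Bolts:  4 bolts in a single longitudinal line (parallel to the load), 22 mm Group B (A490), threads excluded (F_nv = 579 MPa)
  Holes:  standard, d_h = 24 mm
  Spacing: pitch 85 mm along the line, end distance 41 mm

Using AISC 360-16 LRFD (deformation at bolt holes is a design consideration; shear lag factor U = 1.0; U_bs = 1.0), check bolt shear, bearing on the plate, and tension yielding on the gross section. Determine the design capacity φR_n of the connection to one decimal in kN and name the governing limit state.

Bolt shear: A_b = π(22)²/4 = 380.13 mm². φR_n = 0.75 × 579 × 380.13 × 4 × 1 = 660.3 kN.
Bearing (10 mm plate, F_u = 450 MPa): end bolts L_c = 41 − 24/2 = 29, R_n = min(1.2×29×10×450, 2.4×22×10×450) = 156.6 kN/bolt; interior L_c = 85 − 24 = 61, R_n = 237.6 kN/bolt. φR_n = 0.75 × (1×156.6 + 3×237.6) = 652.1 kN.
Tension yield (gross): A_g = 115×10 = 1150 mm². φR_n = 0.90 × 350 × 1150 = 362.3 kN.
Governing: min(660.3, 652.1, 362.3) = 362.3 kN → gross-section yield.

362.3 kN (gross-section yield governs)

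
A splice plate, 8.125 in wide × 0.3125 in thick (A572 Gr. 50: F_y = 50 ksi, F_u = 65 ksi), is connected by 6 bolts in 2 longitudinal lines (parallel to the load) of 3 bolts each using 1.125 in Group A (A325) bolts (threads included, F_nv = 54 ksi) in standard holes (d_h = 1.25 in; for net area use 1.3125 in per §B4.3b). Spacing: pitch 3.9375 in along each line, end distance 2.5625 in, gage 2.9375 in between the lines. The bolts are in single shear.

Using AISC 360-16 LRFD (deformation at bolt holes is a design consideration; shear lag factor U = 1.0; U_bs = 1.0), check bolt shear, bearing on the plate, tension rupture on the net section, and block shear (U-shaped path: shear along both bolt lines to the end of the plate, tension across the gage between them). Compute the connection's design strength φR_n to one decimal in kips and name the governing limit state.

83.8 kips (net-section rupture governs)

Bolt shear: A_b = π(1.125)²/4 = 0.99402 in². φR_n = 0.75 × 54 × 0.99402 × 6 × 1 = 241.5 kips.
Bearing (0.3125 in plate, F_u = 65 ksi): end bolts L_c = 2.5625 − 1.25/2 = 1.9375, R_n = min(1.2×1.9375×0.3125×65, 2.4×1.125×0.3125×65) = 47.227 kips/bolt; interior L_c = 3.9375 − 1.25 = 2.6875, R_n = 54.844 kips/bolt. φR_n = 0.75 × (2×47.227 + 4×54.844) = 235.4 kips.
Tension rupture (net): A_n = (8.125 − 2×1.3125)×0.3125 = 1.7188 in² (U = 1.0, A_e = A_n). φR_n = 0.75 × 65 × 1.7188 = 83.8 kips.
Block shear: shear path 2×[2.5625+2×3.9375] = 2×10.4375 in, A_gv = 6.5234, A_nv = 2×(10.4375 − 2.5×1.3125)×0.3125 = 4.4727 in²; tension across gage: (2.9375 − 1×1.3125)×0.3125 = 0.50781 in². R_n = min(0.6×65×4.4727, 0.6×50×6.5234) + 1.0×65×0.50781 = min(174.44, 195.7) + 33.008 = 207.45 kips. φR_n = 0.75 × 207.45 = 155.6 kips.
Governing: min(241.5, 235.4, 83.8, 155.6) = 83.8 kips → net-section rupture.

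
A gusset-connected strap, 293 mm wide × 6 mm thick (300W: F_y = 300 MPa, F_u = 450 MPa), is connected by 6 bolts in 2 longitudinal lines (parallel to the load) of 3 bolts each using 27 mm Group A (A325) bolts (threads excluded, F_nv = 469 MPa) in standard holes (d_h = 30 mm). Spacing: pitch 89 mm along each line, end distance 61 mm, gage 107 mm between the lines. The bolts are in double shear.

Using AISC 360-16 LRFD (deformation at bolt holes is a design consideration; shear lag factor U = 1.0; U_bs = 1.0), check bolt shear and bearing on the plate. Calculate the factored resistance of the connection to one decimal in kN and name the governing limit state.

748.4 kN (bearing governs)

Bolt shear: A_b = π(27)²/4 = 572.56 mm². φR_n = 0.75 × 469 × 572.56 × 6 × 2 = 2416.8 kN.
Bearing (6 mm plate, F_u = 450 MPa): end bolts L_c = 61 − 30/2 = 46, R_n = min(1.2×46×6×450, 2.4×27×6×450) = 149.04 kN/bolt; interior L_c = 89 − 30 = 59, R_n = 174.96 kN/bolt. φR_n = 0.75 × (2×149.04 + 4×174.96) = 748.4 kN.
Governing: min(2416.8, 748.4) = 748.4 kN → bearing.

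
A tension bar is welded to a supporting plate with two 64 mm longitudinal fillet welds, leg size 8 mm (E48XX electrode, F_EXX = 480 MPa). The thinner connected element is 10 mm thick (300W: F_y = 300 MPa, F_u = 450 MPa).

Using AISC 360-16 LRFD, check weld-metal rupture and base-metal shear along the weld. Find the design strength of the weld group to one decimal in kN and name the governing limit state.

Weld metal: throat = 0.707×8 = 5.656 mm, L = 2×64 = 128 mm. φR_n = 0.75 × 0.6 × 480 × 5.656 × 128 = 156.4 kN.
Base metal shear (10 mm plate): yield φR_n = 1.0×0.6×300×10×128 = 230.4 kN; rupture φR_n = 0.75×0.6×450×10×128 = 259.2 kN; take 230.4 kN (yield).
Governing: min(156.4, 230.4) = 156.4 kN → weld metal.

156.4 kN (weld metal governs)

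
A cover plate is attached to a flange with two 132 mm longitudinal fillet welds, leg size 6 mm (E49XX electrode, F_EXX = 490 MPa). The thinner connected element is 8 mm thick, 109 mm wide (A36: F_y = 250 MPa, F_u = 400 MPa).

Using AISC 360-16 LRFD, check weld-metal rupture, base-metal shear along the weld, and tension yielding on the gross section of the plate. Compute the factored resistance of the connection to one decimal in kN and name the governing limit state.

196.2 kN (gross-section yield governs)

Weld metal: throat = 0.707×6 = 4.242 mm, L = 2×132 = 264 mm. φR_n = 0.75 × 0.6 × 490 × 4.242 × 264 = 246.9 kN.
Base metal shear (8 mm plate): yield φR_n = 1.0×0.6×250×8×264 = 316.8 kN; rupture φR_n = 0.75×0.6×400×8×264 = 380.2 kN; take 316.8 kN (yield).
Tension yield (gross): A_g = 109×8 = 872 mm². φR_n = 0.90 × 250 × 872 = 196.2 kN.
Governing: min(246.9, 316.8, 196.2) = 196.2 kN → gross-section yield.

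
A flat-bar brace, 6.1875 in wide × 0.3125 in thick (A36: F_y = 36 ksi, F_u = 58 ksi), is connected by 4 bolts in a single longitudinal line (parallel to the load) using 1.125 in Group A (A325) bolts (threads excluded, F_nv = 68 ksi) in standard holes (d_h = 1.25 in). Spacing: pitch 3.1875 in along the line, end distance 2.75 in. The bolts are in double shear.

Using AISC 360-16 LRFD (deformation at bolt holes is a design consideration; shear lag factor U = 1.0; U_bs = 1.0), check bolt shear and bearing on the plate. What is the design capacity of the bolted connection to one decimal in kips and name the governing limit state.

129.5 kips (bearing governs)

Bolt shear: A_b = π(1.125)²/4 = 0.99402 in². φR_n = 0.75 × 68 × 0.99402 × 4 × 2 = 405.6 kips.
Bearing (0.3125 in plate, F_u = 58 ksi): end bolts L_c = 2.75 − 1.25/2 = 2.125, R_n = min(1.2×2.125×0.3125×58, 2.4×1.125×0.3125×58) = 46.219 kips/bolt; interior L_c = 3.1875 − 1.25 = 1.9375, R_n = 42.141 kips/bolt. φR_n = 0.75 × (1×46.219 + 3×42.141) = 129.5 kips.
Governing: min(405.6, 129.5) = 129.5 kips → bearing.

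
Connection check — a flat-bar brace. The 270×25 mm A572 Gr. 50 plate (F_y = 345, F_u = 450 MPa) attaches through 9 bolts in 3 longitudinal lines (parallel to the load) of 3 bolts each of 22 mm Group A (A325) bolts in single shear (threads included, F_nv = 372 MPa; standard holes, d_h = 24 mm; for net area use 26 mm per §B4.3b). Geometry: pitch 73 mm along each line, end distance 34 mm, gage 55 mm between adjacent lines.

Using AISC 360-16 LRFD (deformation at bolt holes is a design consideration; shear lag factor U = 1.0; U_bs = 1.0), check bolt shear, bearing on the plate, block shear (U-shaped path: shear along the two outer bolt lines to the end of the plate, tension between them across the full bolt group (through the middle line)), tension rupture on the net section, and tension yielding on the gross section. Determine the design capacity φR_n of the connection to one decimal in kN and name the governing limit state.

Bolt shear: A_b = π(22)²/4 = 380.13 mm². φR_n = 0.75 × 372 × 380.13 × 9 × 1 = 954.5 kN.
Bearing (25 mm plate, F_u = 450 MPa): end bolts L_c = 34 − 24/2 = 22, R_n = min(1.2×22×25×450, 2.4×22×25×450) = 297 kN/bolt; interior L_c = 73 − 24 = 49, R_n = 594 kN/bolt. φR_n = 0.75 × (3×297 + 6×594) = 3341.3 kN.
Block shear: shear path 2×[34+2×73] = 2×180 mm, A_gv = 9000, A_nv = 2×(180 − 2.5×26)×25 = 5750 mm²; tension across gage: (110 − 2×26)×25 = 1450 mm². R_n = min(0.6×450×5750, 0.6×345×9000) + 1.0×450×1450 = min(1552.5, 1863) + 652.5 = 2205 kN. φR_n = 0.75 × 2205 = 1653.8 kN.
Tension rupture (net): A_n = (270 − 3×26)×25 = 4800 mm² (U = 1.0, A_e = A_n). φR_n = 0.75 × 450 × 4800 = 1620.0 kN.
Tension yield (gross): A_g = 270×25 = 6750 mm². φR_n = 0.90 × 345 × 6750 = 2095.9 kN.
Governing: min(954.5, 3341.3, 1653.8, 1620.0, 2095.9) = 954.5 kN → bolt shear.

954.5 kN (bolt shear governs)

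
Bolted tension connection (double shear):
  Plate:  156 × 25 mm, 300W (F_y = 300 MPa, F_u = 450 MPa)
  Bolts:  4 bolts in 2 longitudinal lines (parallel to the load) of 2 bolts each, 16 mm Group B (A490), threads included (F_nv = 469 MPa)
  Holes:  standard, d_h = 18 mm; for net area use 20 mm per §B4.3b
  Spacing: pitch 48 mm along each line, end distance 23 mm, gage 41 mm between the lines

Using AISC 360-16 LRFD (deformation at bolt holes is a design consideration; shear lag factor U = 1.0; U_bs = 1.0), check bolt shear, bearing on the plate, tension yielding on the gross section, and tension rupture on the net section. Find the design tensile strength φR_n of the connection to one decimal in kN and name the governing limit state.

565.8 kN (bolt shear governs)

Bolt shear: A_b = π(16)²/4 = 201.06 mm². φR_n = 0.75 × 469 × 201.06 × 4 × 2 = 565.8 kN.
Bearing (25 mm plate, F_u = 450 MPa): end bolts L_c = 23 − 18/2 = 14, R_n = min(1.2×14×25×450, 2.4×16×25×450) = 189 kN/bolt; interior L_c = 48 − 18 = 30, R_n = 405 kN/bolt. φR_n = 0.75 × (2×189 + 2×405) = 891.0 kN.
Tension yield (gross): A_g = 156×25 = 3900 mm². φR_n = 0.90 × 300 × 3900 = 1053.0 kN.
Tension rupture (net): A_n = (156 − 2×20)×25 = 2900 mm² (U = 1.0, A_e = A_n). φR_n = 0.75 × 450 × 2900 = 978.8 kN.
Governing: min(565.8, 891.0, 1053.0, 978.8) = 565.8 kN → bolt shear.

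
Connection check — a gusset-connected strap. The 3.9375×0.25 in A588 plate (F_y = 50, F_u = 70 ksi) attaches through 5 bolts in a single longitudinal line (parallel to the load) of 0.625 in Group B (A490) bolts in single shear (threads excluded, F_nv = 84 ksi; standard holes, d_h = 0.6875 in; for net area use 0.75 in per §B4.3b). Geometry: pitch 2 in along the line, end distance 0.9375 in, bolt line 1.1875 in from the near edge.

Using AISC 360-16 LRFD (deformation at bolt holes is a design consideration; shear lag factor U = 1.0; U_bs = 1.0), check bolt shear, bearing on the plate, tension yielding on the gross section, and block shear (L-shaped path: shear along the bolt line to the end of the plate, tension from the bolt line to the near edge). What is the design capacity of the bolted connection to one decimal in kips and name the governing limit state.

Bolt shear: A_b = π(0.625)²/4 = 0.3068 in². φR_n = 0.75 × 84 × 0.3068 × 5 × 1 = 96.6 kips.
Bearing (0.25 in plate, F_u = 70 ksi): end bolts L_c = 0.9375 − 0.6875/2 = 0.59375, R_n = min(1.2×0.59375×0.25×70, 2.4×0.625×0.25×70) = 12.469 kips/bolt; interior L_c = 2 − 0.6875 = 1.3125, R_n = 26.25 kips/bolt. φR_n = 0.75 × (1×12.469 + 4×26.25) = 88.1 kips.
Tension yield (gross): A_g = 3.9375×0.25 = 0.98438 in². φR_n = 0.90 × 50 × 0.98438 = 44.3 kips.
Block shear: shear path 1×[0.9375+4×2] = 1×8.9375 in, A_gv = 2.2344, A_nv = 1×(8.9375 − 4.5×0.75)×0.25 = 1.3906 in²; tension to near edge: (1.1875 − 0.5×0.75)×0.25 = 0.20313 in². R_n = min(0.6×70×1.3906, 0.6×50×2.2344) + 1.0×70×0.20313 = min(58.405, 67.032) + 14.219 = 72.624 kips. φR_n = 0.75 × 72.624 = 54.5 kips.
Governing: min(96.6, 88.1, 44.3, 54.5) = 44.3 kips → gross-section yield.

44.3 kips (gross-section yield governs)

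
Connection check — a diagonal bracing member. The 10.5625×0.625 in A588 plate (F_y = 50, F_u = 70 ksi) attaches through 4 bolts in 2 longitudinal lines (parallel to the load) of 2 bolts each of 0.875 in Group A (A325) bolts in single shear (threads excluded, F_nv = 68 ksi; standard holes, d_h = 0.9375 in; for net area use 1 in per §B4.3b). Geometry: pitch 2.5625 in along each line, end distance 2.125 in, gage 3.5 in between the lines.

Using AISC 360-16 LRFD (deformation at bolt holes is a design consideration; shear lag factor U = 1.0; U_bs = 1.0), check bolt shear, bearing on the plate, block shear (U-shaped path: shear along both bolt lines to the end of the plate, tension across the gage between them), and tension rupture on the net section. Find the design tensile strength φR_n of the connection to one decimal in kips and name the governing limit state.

122.7 kips (bolt shear governs)

Bolt shear: A_b = π(0.875)²/4 = 0.60132 in². φR_n = 0.75 × 68 × 0.60132 × 4 × 1 = 122.7 kips.
Bearing (0.625 in plate, F_u = 70 ksi): end bolts L_c = 2.125 − 0.9375/2 = 1.65625, R_n = min(1.2×1.65625×0.625×70, 2.4×0.875×0.625×70) = 86.953 kips/bolt; interior L_c = 2.5625 − 0.9375 = 1.625, R_n = 85.313 kips/bolt. φR_n = 0.75 × (2×86.953 + 2×85.313) = 258.4 kips.
Block shear: shear path 2×[2.125+1×2.5625] = 2×4.6875 in, A_gv = 5.8594, A_nv = 2×(4.6875 − 1.5×1)×0.625 = 3.9844 in²; tension across gage: (3.5 − 1×1)×0.625 = 1.5625 in². R_n = min(0.6×70×3.9844, 0.6×50×5.8594) + 1.0×70×1.5625 = min(167.34, 175.78) + 109.38 = 276.72 kips. φR_n = 0.75 × 276.72 = 207.5 kips.
Tension rupture (net): A_n = (10.5625 − 2×1)×0.625 = 5.3516 in² (U = 1.0, A_e = A_n). φR_n = 0.75 × 70 × 5.3516 = 281.0 kips.
Governing: min(122.7, 258.4, 207.5, 281.0) = 122.7 kips → bolt shear.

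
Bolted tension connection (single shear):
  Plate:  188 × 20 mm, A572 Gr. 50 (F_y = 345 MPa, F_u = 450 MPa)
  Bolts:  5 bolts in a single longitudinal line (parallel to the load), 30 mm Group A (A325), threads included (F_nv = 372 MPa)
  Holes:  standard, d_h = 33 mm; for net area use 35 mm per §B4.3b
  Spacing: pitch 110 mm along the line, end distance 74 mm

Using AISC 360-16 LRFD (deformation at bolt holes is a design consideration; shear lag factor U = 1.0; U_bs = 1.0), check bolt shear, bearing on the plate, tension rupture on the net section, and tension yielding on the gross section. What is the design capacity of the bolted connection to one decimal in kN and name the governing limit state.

986.1 kN (bolt shear governs)

Bolt shear: A_b = π(30)²/4 = 706.86 mm². φR_n = 0.75 × 372 × 706.86 × 5 × 1 = 986.1 kN.
Bearing (20 mm plate, F_u = 450 MPa): end bolts L_c = 74 − 33/2 = 57.5, R_n = min(1.2×57.5×20×450, 2.4×30×20×450) = 621 kN/bolt; interior L_c = 110 − 33 = 77, R_n = 648 kN/bolt. φR_n = 0.75 × (1×621 + 4×648) = 2409.8 kN.
Tension rupture (net): A_n = (188 − 1×35)×20 = 3060 mm² (U = 1.0, A_e = A_n). φR_n = 0.75 × 450 × 3060 = 1032.8 kN.
Tension yield (gross): A_g = 188×20 = 3760 mm². φR_n = 0.90 × 345 × 3760 = 1167.5 kN.
Governing: min(986.1, 2409.8, 1032.8, 1167.5) = 986.1 kN → bolt shear.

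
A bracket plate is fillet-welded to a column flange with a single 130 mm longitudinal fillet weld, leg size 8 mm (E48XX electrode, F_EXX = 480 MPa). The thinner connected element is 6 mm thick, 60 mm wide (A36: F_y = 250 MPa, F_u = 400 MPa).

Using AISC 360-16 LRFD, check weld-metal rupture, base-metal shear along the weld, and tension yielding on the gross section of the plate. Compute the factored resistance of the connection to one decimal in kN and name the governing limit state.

81.0 kN (gross-section yield governs)

Weld metal: throat = 0.707×8 = 5.656 mm, L = 130 mm. φR_n = 0.75 × 0.6 × 480 × 5.656 × 130 = 158.8 kN.
Base metal shear (6 mm plate): yield φR_n = 1.0×0.6×250×6×130 = 117.0 kN; rupture φR_n = 0.75×0.6×400×6×130 = 140.4 kN; take 117.0 kN (yield).
Tension yield (gross): A_g = 60×6 = 360 mm². φR_n = 0.90 × 250 × 360 = 81.0 kN.
Governing: min(158.8, 117.0, 81.0) = 81.0 kN → gross-section yield.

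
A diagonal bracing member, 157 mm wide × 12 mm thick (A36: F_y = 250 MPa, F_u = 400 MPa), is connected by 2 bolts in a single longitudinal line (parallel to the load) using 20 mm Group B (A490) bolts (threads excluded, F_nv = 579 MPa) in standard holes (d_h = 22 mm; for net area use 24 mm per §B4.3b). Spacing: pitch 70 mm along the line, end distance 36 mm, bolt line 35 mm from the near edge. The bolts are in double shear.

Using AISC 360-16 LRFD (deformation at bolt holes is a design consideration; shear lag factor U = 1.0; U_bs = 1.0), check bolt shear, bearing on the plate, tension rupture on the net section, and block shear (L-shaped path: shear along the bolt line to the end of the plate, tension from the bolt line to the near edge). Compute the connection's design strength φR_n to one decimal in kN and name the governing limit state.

225.9 kN (block shear governs)

Bolt shear: A_b = π(20)²/4 = 314.16 mm². φR_n = 0.75 × 579 × 314.16 × 2 × 2 = 545.7 kN.
Bearing (12 mm plate, F_u = 400 MPa): end bolts L_c = 36 − 22/2 = 25, R_n = min(1.2×25×12×400, 2.4×20×12×400) = 144 kN/bolt; interior L_c = 70 − 22 = 48, R_n = 230.4 kN/bolt. φR_n = 0.75 × (1×144 + 1×230.4) = 280.8 kN.
Tension rupture (net): A_n = (157 − 1×24)×12 = 1596 mm² (U = 1.0, A_e = A_n). φR_n = 0.75 × 400 × 1596 = 478.8 kN.
Block shear: shear path 1×[36+1×70] = 1×106 mm, A_gv = 1272, A_nv = 1×(106 − 1.5×24)×12 = 840 mm²; tension to near edge: (35 − 0.5×24)×12 = 276 mm². R_n = min(0.6×400×840, 0.6×250×1272) + 1.0×400×276 = min(201.6, 190.8) + 110.4 = 301.2 kN. φR_n = 0.75 × 301.2 = 225.9 kN.
Governing: min(545.7, 280.8, 478.8, 225.9) = 225.9 kN → block shear.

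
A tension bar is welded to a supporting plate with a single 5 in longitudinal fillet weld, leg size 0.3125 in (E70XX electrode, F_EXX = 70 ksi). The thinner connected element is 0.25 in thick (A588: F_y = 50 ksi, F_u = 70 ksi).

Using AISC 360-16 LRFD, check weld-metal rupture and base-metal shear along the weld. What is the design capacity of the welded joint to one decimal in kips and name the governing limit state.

Weld metal: throat = 0.707×0.3125 = 0.22094 in, L = 5 in. φR_n = 0.75 × 0.6 × 70 × 0.22094 × 5 = 34.8 kips.
Base metal shear (0.25 in plate): yield φR_n = 1.0×0.6×50×0.25×5 = 37.5 kips; rupture φR_n = 0.75×0.6×70×0.25×5 = 39.4 kips; take 37.5 kips (yield).
Governing: min(34.8, 37.5) = 34.8 kips → weld metal.

34.8 kips (weld metal governs)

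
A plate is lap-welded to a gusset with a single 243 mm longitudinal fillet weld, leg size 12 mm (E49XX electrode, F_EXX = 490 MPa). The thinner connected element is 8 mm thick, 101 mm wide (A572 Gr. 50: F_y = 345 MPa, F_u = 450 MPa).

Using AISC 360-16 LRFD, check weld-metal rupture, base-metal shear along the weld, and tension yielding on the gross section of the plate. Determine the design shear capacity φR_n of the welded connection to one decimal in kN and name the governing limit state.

Weld metal: throat = 0.707×12 = 8.484 mm, L = 243 mm. φR_n = 0.75 × 0.6 × 490 × 8.484 × 243 = 454.6 kN.
Base metal shear (8 mm plate): yield φR_n = 1.0×0.6×345×8×243 = 402.4 kN; rupture φR_n = 0.75×0.6×450×8×243 = 393.7 kN; take 393.7 kN (rupture).
Tension yield (gross): A_g = 101×8 = 808 mm². φR_n = 0.90 × 345 × 808 = 250.9 kN.
Governing: min(454.6, 393.7, 250.9) = 250.9 kN → gross-section yield.

250.9 kN (gross-section yield governs)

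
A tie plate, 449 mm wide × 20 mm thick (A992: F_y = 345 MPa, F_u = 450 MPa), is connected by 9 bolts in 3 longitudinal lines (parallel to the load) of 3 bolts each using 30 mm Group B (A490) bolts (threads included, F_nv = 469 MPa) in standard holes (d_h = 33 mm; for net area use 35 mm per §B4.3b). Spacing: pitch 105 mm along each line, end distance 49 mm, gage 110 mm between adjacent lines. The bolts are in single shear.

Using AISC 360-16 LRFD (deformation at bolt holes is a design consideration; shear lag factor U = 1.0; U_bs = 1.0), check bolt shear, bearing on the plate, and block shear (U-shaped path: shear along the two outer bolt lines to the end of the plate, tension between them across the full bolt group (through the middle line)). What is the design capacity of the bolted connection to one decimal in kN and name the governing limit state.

2237.7 kN (bolt shear governs)

Bolt shear: A_b = π(30)²/4 = 706.86 mm². φR_n = 0.75 × 469 × 706.86 × 9 × 1 = 2237.7 kN.
Bearing (20 mm plate, F_u = 450 MPa): end bolts L_c = 49 − 33/2 = 32.5, R_n = min(1.2×32.5×20×450, 2.4×30×20×450) = 351 kN/bolt; interior L_c = 105 − 33 = 72, R_n = 648 kN/bolt. φR_n = 0.75 × (3×351 + 6×648) = 3705.8 kN.
Block shear: shear path 2×[49+2×105] = 2×259 mm, A_gv = 10360, A_nv = 2×(259 − 2.5×35)×20 = 6860 mm²; tension across gage: (220 − 2×35)×20 = 3000 mm². R_n = min(0.6×450×6860, 0.6×345×10360) + 1.0×450×3000 = min(1852.2, 2144.5) + 1350 = 3202.2 kN. φR_n = 0.75 × 3202.2 = 2401.7 kN.
Governing: min(2237.7, 3705.8, 2401.7) = 2237.7 kN → bolt shear.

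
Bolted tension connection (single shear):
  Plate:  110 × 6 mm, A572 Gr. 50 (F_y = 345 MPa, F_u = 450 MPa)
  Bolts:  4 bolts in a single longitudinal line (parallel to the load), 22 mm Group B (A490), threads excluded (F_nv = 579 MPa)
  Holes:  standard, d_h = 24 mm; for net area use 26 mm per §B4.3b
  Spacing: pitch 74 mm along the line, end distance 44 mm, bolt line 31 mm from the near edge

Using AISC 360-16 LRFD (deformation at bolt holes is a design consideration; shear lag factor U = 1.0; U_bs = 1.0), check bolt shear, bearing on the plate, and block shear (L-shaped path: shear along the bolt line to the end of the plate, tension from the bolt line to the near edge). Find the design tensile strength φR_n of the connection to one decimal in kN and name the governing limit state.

Bolt shear: A_b = π(22)²/4 = 380.13 mm². φR_n = 0.75 × 579 × 380.13 × 4 × 1 = 660.3 kN.
Bearing (6 mm plate, F_u = 450 MPa): end bolts L_c = 44 − 24/2 = 32, R_n = min(1.2×32×6×450, 2.4×22×6×450) = 103.68 kN/bolt; interior L_c = 74 − 24 = 50, R_n = 142.56 kN/bolt. φR_n = 0.75 × (1×103.68 + 3×142.56) = 398.5 kN.
Block shear: shear path 1×[44+3×74] = 1×266 mm, A_gv = 1596, A_nv = 1×(266 − 3.5×26)×6 = 1050 mm²; tension to near edge: (31 − 0.5×26)×6 = 108 mm². R_n = min(0.6×450×1050, 0.6×345×1596) + 1.0×450×108 = min(283.5, 330.37) + 48.6 = 332.1 kN. φR_n = 0.75 × 332.1 = 249.1 kN.
Governing: min(660.3, 398.5, 249.1) = 249.1 kN → block shear.

249.1 kN (block shear governs)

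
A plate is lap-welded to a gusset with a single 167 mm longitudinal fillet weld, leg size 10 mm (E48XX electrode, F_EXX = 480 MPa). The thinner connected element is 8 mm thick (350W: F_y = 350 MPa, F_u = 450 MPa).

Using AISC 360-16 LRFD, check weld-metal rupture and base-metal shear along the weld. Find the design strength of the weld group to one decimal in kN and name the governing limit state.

255.0 kN (weld metal governs)

Weld metal: throat = 0.707×10 = 7.07 mm, L = 167 mm. φR_n = 0.75 × 0.6 × 480 × 7.07 × 167 = 255.0 kN.
Base metal shear (8 mm plate): yield φR_n = 1.0×0.6×350×8×167 = 280.6 kN; rupture φR_n = 0.75×0.6×450×8×167 = 270.5 kN; take 270.5 kN (rupture).
Governing: min(255.0, 270.5) = 255.0 kN → weld metal.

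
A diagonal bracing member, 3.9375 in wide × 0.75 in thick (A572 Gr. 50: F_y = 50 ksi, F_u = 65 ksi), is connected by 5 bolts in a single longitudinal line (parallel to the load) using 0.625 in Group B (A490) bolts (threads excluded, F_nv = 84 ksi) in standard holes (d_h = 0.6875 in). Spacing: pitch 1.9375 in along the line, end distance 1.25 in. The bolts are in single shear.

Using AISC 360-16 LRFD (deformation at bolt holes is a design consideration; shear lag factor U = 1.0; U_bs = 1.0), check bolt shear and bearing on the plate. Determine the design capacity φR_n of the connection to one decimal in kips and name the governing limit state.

Bolt shear: A_b = π(0.625)²/4 = 0.3068 in². φR_n = 0.75 × 84 × 0.3068 × 5 × 1 = 96.6 kips.
Bearing (0.75 in plate, F_u = 65 ksi): end bolts L_c = 1.25 − 0.6875/2 = 0.90625, R_n = min(1.2×0.90625×0.75×65, 2.4×0.625×0.75×65) = 53.016 kips/bolt; interior L_c = 1.9375 − 0.6875 = 1.25, R_n = 73.125 kips/bolt. φR_n = 0.75 × (1×53.016 + 4×73.125) = 259.1 kips.
Governing: min(96.6, 259.1) = 96.6 kips → bolt shear.

96.6 kips (bolt shear governs)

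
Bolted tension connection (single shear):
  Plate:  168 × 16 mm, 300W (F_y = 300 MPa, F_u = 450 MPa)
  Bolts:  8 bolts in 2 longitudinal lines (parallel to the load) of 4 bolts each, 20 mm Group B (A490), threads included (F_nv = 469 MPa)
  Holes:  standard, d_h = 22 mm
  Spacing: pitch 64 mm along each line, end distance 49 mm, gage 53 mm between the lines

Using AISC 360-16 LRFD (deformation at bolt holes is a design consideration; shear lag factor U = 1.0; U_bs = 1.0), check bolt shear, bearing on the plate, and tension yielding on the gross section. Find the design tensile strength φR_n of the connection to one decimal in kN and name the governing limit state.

725.8 kN (gross-section yield governs)

Bolt shear: A_b = π(20)²/4 = 314.16 mm². φR_n = 0.75 × 469 × 314.16 × 8 × 1 = 884.0 kN.
Bearing (16 mm plate, F_u = 450 MPa): end bolts L_c = 49 − 22/2 = 38, R_n = min(1.2×38×16×450, 2.4×20×16×450) = 328.32 kN/bolt; interior L_c = 64 − 22 = 42, R_n = 345.6 kN/bolt. φR_n = 0.75 × (2×328.32 + 6×345.6) = 2047.7 kN.
Tension yield (gross): A_g = 168×16 = 2688 mm². φR_n = 0.90 × 300 × 2688 = 725.8 kN.
Governing: min(884.0, 2047.7, 725.8) = 725.8 kN → gross-section yield.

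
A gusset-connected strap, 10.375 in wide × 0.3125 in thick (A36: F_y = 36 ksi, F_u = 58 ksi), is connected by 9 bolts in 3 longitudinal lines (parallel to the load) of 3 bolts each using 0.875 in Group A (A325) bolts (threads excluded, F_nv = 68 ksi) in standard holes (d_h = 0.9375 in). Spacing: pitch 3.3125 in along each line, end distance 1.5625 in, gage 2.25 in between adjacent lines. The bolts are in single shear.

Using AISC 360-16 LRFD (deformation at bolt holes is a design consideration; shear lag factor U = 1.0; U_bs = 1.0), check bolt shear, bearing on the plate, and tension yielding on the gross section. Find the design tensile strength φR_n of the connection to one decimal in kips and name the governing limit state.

105.0 kips (gross-section yield governs)

Bolt shear: A_b = π(0.875)²/4 = 0.60132 in². φR_n = 0.75 × 68 × 0.60132 × 9 × 1 = 276.0 kips.
Bearing (0.3125 in plate, F_u = 58 ksi): end bolts L_c = 1.5625 − 0.9375/2 = 1.09375, R_n = min(1.2×1.09375×0.3125×58, 2.4×0.875×0.3125×58) = 23.789 kips/bolt; interior L_c = 3.3125 − 0.9375 = 2.375, R_n = 38.063 kips/bolt. φR_n = 0.75 × (3×23.789 + 6×38.063) = 224.8 kips.
Tension yield (gross): A_g = 10.375×0.3125 = 3.2422 in². φR_n = 0.90 × 36 × 3.2422 = 105.0 kips.
Governing: min(276.0, 224.8, 105.0) = 105.0 kips → gross-section yield.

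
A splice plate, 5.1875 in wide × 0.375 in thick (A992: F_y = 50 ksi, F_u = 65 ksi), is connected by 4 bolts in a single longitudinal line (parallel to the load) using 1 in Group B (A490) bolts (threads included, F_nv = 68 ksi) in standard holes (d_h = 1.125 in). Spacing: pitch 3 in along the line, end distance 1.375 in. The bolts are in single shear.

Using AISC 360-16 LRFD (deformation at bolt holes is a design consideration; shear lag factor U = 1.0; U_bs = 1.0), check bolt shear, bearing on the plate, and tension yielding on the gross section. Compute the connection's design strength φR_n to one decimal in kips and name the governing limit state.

Bolt shear: A_b = π(1)²/4 = 0.7854 in². φR_n = 0.75 × 68 × 0.7854 × 4 × 1 = 160.2 kips.
Bearing (0.375 in plate, F_u = 65 ksi): end bolts L_c = 1.375 − 1.125/2 = 0.8125, R_n = min(1.2×0.8125×0.375×65, 2.4×1×0.375×65) = 23.766 kips/bolt; interior L_c = 3 − 1.125 = 1.875, R_n = 54.844 kips/bolt. φR_n = 0.75 × (1×23.766 + 3×54.844) = 141.2 kips.
Tension yield (gross): A_g = 5.1875×0.375 = 1.9453 in². φR_n = 0.90 × 50 × 1.9453 = 87.5 kips.
Governing: min(160.2, 141.2, 87.5) = 87.5 kips → gross-section yield.

87.5 kips (gross-section yield governs)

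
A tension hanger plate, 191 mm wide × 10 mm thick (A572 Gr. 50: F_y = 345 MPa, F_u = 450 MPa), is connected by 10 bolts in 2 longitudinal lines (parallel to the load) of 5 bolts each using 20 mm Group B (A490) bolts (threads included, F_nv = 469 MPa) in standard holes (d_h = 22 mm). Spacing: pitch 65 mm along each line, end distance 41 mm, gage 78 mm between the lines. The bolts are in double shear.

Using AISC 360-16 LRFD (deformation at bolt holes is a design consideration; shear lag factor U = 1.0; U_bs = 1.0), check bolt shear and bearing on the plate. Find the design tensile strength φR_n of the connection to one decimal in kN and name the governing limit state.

1539.0 kN (bearing governs)

Bolt shear: A_b = π(20)²/4 = 314.16 mm². φR_n = 0.75 × 469 × 314.16 × 10 × 2 = 2210.1 kN.
Bearing (10 mm plate, F_u = 450 MPa): end bolts L_c = 41 − 22/2 = 30, R_n = min(1.2×30×10×450, 2.4×20×10×450) = 162 kN/bolt; interior L_c = 65 − 22 = 43, R_n = 216 kN/bolt. φR_n = 0.75 × (2×162 + 8×216) = 1539.0 kN.
Governing: min(2210.1, 1539.0) = 1539.0 kN → bearing.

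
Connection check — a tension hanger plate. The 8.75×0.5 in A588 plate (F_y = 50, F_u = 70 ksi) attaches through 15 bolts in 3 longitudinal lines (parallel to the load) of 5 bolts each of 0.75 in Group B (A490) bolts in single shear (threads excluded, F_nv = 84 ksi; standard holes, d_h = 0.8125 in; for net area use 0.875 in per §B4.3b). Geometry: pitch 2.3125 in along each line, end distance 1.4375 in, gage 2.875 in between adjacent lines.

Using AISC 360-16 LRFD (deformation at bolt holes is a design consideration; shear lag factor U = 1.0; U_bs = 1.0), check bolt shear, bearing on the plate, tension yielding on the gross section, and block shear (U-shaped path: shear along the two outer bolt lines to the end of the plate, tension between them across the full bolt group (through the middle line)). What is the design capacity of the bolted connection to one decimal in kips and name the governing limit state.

196.9 kips (gross-section yield governs)

Bolt shear: A_b = π(0.75)²/4 = 0.44179 in². φR_n = 0.75 × 84 × 0.44179 × 15 × 1 = 417.5 kips.
Bearing (0.5 in plate, F_u = 70 ksi): end bolts L_c = 1.4375 − 0.8125/2 = 1.03125, R_n = min(1.2×1.03125×0.5×70, 2.4×0.75×0.5×70) = 43.313 kips/bolt; interior L_c = 2.3125 − 0.8125 = 1.5, R_n = 63 kips/bolt. φR_n = 0.75 × (3×43.313 + 12×63) = 664.5 kips.
Tension yield (gross): A_g = 8.75×0.5 = 4.375 in². φR_n = 0.90 × 50 × 4.375 = 196.9 kips.
Block shear: shear path 2×[1.4375+4×2.3125] = 2×10.6875 in, A_gv = 10.688, A_nv = 2×(10.6875 − 4.5×0.875)×0.5 = 6.75 in²; tension across gage: (5.75 − 2×0.875)×0.5 = 2 in². R_n = min(0.6×70×6.75, 0.6×50×10.688) + 1.0×70×2 = min(283.5, 320.64) + 140 = 423.5 kips. φR_n = 0.75 × 423.5 = 317.6 kips.
Governing: min(417.5, 664.5, 196.9, 317.6) = 196.9 kips → gross-section yield.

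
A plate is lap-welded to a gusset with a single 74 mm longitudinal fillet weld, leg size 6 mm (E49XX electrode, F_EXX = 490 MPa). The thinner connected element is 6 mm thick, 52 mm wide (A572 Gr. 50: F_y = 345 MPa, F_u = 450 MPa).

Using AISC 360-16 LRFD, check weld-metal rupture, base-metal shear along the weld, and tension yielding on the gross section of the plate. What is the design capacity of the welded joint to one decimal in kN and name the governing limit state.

69.2 kN (weld metal governs)

Weld metal: throat = 0.707×6 = 4.242 mm, L = 74 mm. φR_n = 0.75 × 0.6 × 490 × 4.242 × 74 = 69.2 kN.
Base metal shear (6 mm plate): yield φR_n = 1.0×0.6×345×6×74 = 91.9 kN; rupture φR_n = 0.75×0.6×450×6×74 = 89.9 kN; take 89.9 kN (rupture).
Tension yield (gross): A_g = 52×6 = 312 mm². φR_n = 0.90 × 345 × 312 = 96.9 kN.
Governing: min(69.2, 89.9, 96.9) = 69.2 kN → weld metal.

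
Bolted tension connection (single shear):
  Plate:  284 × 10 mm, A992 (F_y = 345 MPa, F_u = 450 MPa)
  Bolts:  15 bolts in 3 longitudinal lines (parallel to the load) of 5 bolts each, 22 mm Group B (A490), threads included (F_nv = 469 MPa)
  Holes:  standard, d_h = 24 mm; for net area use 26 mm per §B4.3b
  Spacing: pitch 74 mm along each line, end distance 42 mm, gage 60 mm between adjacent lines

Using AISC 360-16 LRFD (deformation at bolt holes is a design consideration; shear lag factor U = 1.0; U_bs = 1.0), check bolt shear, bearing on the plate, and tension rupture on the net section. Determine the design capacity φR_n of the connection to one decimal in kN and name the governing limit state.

Bolt shear: A_b = π(22)²/4 = 380.13 mm². φR_n = 0.75 × 469 × 380.13 × 15 × 1 = 2005.7 kN.
Bearing (10 mm plate, F_u = 450 MPa): end bolts L_c = 42 − 24/2 = 30, R_n = min(1.2×30×10×450, 2.4×22×10×450) = 162 kN/bolt; interior L_c = 74 − 24 = 50, R_n = 237.6 kN/bolt. φR_n = 0.75 × (3×162 + 12×237.6) = 2502.9 kN.
Tension rupture (net): A_n = (284 − 3×26)×10 = 2060 mm² (U = 1.0, A_e = A_n). φR_n = 0.75 × 450 × 2060 = 695.3 kN.
Governing: min(2005.7, 2502.9, 695.3) = 695.3 kN → net-section rupture.

695.3 kN (net-section rupture governs)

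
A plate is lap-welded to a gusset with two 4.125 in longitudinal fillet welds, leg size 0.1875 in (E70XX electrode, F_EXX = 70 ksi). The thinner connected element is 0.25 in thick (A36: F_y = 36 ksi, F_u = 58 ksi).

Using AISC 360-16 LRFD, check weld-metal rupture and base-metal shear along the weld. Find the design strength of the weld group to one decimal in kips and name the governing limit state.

34.4 kips (weld metal governs)

Weld metal: throat = 0.707×0.1875 = 0.13256 in, L = 2×4.125 = 8.25 in. φR_n = 0.75 × 0.6 × 70 × 0.13256 × 8.25 = 34.4 kips.
Base metal shear (0.25 in plate): yield φR_n = 1.0×0.6×36×0.25×8.25 = 44.6 kips; rupture φR_n = 0.75×0.6×58×0.25×8.25 = 53.8 kips; take 44.6 kips (yield).
Governing: min(34.4, 44.6) = 34.4 kips → weld metal.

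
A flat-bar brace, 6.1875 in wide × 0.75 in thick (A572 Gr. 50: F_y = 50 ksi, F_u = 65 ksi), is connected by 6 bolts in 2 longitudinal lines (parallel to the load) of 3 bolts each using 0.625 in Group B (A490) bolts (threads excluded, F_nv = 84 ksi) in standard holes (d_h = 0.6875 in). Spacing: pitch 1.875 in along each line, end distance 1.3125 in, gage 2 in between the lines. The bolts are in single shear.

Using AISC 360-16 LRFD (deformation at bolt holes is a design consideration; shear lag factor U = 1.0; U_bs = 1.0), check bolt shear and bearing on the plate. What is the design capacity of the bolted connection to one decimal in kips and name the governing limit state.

116.0 kips (bolt shear governs)

Bolt shear: A_b = π(0.625)²/4 = 0.3068 in². φR_n = 0.75 × 84 × 0.3068 × 6 × 1 = 116.0 kips.
Bearing (0.75 in plate, F_u = 65 ksi): end bolts L_c = 1.3125 − 0.6875/2 = 0.96875, R_n = min(1.2×0.96875×0.75×65, 2.4×0.625×0.75×65) = 56.672 kips/bolt; interior L_c = 1.875 − 0.6875 = 1.1875, R_n = 69.469 kips/bolt. φR_n = 0.75 × (2×56.672 + 4×69.469) = 293.4 kips.
Governing: min(116.0, 293.4) = 116.0 kips → bolt shear.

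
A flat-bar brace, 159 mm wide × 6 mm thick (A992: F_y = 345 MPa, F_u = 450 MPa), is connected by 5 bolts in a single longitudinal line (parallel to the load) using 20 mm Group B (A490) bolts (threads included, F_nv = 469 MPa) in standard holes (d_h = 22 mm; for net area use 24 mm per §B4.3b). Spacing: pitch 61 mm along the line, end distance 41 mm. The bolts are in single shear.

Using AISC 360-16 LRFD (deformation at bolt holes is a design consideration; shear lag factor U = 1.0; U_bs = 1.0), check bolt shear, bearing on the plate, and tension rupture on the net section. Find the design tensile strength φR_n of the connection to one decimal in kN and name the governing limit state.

Bolt shear: A_b = π(20)²/4 = 314.16 mm². φR_n = 0.75 × 469 × 314.16 × 5 × 1 = 552.5 kN.
Bearing (6 mm plate, F_u = 450 MPa): end bolts L_c = 41 − 22/2 = 30, R_n = min(1.2×30×6×450, 2.4×20×6×450) = 97.2 kN/bolt; interior L_c = 61 − 22 = 39, R_n = 126.36 kN/bolt. φR_n = 0.75 × (1×97.2 + 4×126.36) = 452.0 kN.
Tension rupture (net): A_n = (159 − 1×24)×6 = 810 mm² (U = 1.0, A_e = A_n). φR_n = 0.75 × 450 × 810 = 273.4 kN.
Governing: min(552.5, 452.0, 273.4) = 273.4 kN → net-section rupture.

273.4 kN (net-section rupture governs)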